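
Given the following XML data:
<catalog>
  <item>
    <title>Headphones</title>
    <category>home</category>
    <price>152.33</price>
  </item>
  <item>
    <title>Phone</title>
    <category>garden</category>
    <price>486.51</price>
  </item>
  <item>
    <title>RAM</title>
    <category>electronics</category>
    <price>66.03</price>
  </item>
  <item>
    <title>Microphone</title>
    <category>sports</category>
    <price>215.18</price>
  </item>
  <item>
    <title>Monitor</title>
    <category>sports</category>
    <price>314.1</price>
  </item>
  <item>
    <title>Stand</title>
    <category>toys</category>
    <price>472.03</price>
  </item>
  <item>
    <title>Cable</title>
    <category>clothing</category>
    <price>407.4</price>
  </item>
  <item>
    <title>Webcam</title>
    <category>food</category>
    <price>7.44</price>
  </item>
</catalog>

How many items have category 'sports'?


Scanning <item> elements for <category>sports</category>:
  Item 4: Microphone -> MATCH
  Item 5: Monitor -> MATCH
Count: 2

ANSWER: 2


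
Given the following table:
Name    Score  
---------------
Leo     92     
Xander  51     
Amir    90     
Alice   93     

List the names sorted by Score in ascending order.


Sorting by Score (ascending):
  Xander: 51
  Amir: 90
  Leo: 92
  Alice: 93


ANSWER: Xander, Amir, Leo, Alice


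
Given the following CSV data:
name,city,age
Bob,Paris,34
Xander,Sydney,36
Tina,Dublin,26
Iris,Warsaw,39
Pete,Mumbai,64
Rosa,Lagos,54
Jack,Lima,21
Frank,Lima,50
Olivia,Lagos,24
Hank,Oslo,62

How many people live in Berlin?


Scanning city column for 'Berlin':
Total matches: 0

ANSWER: 0


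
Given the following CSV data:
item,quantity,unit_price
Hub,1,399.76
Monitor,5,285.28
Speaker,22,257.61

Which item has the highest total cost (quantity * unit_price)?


Computing row totals:
  Hub: 399.76
  Monitor: 1426.4
  Speaker: 5667.42
Maximum: Speaker (5667.42)

ANSWER: Speaker


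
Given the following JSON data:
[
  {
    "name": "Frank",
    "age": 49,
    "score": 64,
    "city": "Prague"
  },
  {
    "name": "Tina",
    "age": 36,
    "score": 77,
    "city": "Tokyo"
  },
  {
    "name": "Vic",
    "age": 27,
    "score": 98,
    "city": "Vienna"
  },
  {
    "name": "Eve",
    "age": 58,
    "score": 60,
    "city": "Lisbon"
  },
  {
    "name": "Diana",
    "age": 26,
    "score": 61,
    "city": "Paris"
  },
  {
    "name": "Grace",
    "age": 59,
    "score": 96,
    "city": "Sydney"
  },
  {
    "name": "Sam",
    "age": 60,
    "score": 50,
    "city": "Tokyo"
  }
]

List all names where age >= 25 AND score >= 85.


Checking both conditions:
  Frank (age=49, score=64) -> no
  Tina (age=36, score=77) -> no
  Vic (age=27, score=98) -> YES
  Eve (age=58, score=60) -> no
  Diana (age=26, score=61) -> no
  Grace (age=59, score=96) -> YES
  Sam (age=60, score=50) -> no


ANSWER: Vic, Grace


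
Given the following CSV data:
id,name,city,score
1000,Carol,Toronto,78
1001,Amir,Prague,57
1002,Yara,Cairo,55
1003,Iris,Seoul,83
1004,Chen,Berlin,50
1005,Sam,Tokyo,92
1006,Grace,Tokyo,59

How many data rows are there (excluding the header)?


Counting rows (excluding header):
Header: id,name,city,score
Data rows: 7

ANSWER: 7


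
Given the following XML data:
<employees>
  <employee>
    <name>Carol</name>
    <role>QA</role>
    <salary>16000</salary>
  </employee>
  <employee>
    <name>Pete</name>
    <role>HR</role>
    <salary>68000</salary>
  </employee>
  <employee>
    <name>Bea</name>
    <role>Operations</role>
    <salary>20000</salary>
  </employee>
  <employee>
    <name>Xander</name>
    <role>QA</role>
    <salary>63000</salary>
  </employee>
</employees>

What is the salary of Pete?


Searching for <employee> with <name>Pete</name>
Found at position 2
<salary>68000</salary>

ANSWER: 68000


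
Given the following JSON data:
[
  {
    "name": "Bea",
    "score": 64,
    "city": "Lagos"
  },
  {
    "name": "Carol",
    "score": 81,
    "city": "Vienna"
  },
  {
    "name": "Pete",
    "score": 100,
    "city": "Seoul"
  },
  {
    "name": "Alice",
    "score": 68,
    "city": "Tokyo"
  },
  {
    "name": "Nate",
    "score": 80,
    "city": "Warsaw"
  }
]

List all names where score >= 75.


Filtering records where score >= 75:
  Bea (score=64) -> no
  Carol (score=81) -> YES
  Pete (score=100) -> YES
  Alice (score=68) -> no
  Nate (score=80) -> YES


ANSWER: Carol, Pete, Nate


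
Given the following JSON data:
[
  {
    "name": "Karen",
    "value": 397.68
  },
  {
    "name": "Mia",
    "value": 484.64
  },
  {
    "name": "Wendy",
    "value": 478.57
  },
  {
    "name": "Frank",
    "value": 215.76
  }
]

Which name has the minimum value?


Comparing values:
  Karen: 397.68
  Mia: 484.64
  Wendy: 478.57
  Frank: 215.76
Minimum: Frank (215.76)

ANSWER: Frank


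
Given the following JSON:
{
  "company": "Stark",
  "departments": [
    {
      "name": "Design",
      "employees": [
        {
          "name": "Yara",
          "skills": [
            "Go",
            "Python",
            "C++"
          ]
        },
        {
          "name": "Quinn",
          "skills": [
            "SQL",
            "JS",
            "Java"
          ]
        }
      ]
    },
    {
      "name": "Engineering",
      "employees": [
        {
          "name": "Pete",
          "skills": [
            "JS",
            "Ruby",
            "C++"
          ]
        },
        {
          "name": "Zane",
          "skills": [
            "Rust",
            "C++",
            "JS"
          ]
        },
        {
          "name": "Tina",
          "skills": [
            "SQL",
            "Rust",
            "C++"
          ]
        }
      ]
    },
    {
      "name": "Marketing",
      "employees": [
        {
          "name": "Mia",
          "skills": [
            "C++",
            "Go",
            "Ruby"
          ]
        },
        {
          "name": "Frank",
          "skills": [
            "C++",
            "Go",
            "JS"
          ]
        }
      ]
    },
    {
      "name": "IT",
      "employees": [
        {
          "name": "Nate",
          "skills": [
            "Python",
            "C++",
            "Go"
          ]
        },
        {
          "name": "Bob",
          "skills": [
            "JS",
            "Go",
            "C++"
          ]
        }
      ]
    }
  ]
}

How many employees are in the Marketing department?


Path: departments[2].employees
Count: 2

ANSWER: 2


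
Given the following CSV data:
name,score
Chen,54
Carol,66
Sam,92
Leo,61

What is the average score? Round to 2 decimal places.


Scores: 54, 66, 92, 61
Sum = 273
Count = 4
Average = 273 / 4 = 68.25

ANSWER: 68.25


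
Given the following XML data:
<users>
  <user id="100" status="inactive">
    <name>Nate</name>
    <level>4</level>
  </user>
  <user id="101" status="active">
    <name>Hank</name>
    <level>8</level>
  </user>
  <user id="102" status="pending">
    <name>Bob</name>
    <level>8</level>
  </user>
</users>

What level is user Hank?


Finding user: Hank
<level>8</level>

ANSWER: 8


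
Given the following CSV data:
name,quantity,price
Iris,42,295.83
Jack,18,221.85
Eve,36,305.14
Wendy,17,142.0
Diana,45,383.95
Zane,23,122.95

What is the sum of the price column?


Values in 'price' column:
  Row 1: 295.83
  Row 2: 221.85
  Row 3: 305.14
  Row 4: 142.0
  Row 5: 383.95
  Row 6: 122.95
Sum = 295.83 + 221.85 + 305.14 + 142.0 + 383.95 + 122.95 = 1471.72

ANSWER: 1471.72


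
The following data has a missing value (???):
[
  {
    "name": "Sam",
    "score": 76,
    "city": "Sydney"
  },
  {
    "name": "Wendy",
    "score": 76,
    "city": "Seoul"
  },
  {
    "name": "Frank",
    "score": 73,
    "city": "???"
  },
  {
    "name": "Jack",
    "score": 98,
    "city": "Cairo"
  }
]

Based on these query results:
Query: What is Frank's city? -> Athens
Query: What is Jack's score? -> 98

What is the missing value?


The missing value is Frank's city
From query: Frank's city = Athens

ANSWER: Athens


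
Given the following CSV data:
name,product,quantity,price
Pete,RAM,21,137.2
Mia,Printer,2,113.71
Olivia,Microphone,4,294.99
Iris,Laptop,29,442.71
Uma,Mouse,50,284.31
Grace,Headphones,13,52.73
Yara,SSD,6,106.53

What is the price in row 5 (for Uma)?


Row 5: Uma
Column 'price' = 284.31

ANSWER: 284.31


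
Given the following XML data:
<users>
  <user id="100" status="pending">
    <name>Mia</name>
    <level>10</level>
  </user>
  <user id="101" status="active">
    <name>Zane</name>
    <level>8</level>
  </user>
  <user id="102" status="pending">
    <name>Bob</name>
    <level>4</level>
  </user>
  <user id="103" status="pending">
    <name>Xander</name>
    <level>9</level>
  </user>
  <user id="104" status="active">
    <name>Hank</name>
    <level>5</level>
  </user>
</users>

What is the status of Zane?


Finding user with name = Zane
user id="101" status="active"

ANSWER: active


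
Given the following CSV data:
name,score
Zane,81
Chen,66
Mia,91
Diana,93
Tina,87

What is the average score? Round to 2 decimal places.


Scores: 81, 66, 91, 93, 87
Sum = 418
Count = 5
Average = 418 / 5 = 83.60

ANSWER: 83.60


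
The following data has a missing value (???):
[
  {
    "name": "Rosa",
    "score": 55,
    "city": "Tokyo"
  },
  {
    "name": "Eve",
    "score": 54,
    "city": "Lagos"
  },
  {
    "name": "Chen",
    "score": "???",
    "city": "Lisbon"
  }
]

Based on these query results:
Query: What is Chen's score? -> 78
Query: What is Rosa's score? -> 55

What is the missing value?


The missing value is Chen's score
From query: Chen's score = 78

ANSWER: 78


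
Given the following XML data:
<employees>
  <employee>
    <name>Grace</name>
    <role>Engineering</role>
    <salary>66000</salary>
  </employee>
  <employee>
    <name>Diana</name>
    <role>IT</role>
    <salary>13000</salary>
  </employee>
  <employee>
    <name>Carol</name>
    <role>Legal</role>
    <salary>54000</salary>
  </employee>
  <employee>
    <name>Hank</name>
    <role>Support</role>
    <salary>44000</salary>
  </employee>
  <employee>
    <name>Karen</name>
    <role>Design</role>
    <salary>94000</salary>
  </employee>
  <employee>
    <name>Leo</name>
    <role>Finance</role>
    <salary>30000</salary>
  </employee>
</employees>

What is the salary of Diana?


Searching for <employee> with <name>Diana</name>
Found at position 2
<salary>13000</salary>

ANSWER: 13000


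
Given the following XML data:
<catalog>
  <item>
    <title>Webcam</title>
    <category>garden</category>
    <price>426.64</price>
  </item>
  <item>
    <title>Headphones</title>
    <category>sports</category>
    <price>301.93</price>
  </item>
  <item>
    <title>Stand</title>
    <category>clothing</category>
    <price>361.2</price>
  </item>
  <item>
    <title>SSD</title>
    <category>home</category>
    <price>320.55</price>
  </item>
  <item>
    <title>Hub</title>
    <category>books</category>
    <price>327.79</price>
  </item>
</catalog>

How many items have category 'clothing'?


Scanning <item> elements for <category>clothing</category>:
  Item 3: Stand -> MATCH
Count: 1

ANSWER: 1


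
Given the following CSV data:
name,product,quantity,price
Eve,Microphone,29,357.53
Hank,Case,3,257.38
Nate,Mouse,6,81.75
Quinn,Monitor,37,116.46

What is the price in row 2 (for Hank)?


Row 2: Hank
Column 'price' = 257.38

ANSWER: 257.38


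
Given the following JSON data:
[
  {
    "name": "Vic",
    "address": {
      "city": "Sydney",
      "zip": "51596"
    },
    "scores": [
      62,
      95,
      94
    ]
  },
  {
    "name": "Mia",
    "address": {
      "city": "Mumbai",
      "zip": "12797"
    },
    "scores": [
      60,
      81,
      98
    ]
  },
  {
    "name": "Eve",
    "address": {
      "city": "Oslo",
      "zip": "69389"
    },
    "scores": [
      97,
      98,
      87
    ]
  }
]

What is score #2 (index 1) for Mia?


Path: records[1].scores[1]
Value: 81

ANSWER: 81


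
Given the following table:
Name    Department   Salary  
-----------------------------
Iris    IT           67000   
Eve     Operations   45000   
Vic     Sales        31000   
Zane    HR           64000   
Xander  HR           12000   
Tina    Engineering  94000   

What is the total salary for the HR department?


HR department members:
  Zane: 64000
  Xander: 12000
Total = 64000 + 12000 = 76000

ANSWER: 76000


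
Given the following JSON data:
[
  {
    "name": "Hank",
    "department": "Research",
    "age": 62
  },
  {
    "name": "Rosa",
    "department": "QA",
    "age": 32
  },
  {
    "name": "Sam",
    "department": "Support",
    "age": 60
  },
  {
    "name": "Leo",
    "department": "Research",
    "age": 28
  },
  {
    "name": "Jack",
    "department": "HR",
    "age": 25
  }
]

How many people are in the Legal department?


Scanning records for department = Legal
  No matches found
Count: 0

ANSWER: 0


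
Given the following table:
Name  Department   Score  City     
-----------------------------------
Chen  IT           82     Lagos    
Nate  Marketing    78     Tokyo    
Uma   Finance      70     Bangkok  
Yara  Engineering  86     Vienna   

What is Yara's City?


Row 4: Yara
City = Vienna

ANSWER: Vienna


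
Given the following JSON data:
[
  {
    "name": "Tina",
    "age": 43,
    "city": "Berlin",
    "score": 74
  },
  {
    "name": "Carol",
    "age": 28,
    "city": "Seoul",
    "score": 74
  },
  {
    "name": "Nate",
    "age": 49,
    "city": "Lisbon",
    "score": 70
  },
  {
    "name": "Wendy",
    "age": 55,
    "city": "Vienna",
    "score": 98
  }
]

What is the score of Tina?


Looking up record where name = Tina
Record index: 0
Field 'score' = 74

ANSWER: 74


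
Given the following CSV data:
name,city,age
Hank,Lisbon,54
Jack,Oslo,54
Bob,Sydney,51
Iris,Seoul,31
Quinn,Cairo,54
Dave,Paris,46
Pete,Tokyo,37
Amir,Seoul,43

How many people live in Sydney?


Scanning city column for 'Sydney':
  Row 3: Bob -> MATCH
Total matches: 1

ANSWER: 1


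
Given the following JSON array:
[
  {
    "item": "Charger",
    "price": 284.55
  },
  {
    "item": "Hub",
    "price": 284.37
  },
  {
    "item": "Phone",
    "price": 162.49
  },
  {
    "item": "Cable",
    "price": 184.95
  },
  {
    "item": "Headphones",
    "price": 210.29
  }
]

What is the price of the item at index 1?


Array index 1 -> Hub
price = 284.37

ANSWER: 284.37


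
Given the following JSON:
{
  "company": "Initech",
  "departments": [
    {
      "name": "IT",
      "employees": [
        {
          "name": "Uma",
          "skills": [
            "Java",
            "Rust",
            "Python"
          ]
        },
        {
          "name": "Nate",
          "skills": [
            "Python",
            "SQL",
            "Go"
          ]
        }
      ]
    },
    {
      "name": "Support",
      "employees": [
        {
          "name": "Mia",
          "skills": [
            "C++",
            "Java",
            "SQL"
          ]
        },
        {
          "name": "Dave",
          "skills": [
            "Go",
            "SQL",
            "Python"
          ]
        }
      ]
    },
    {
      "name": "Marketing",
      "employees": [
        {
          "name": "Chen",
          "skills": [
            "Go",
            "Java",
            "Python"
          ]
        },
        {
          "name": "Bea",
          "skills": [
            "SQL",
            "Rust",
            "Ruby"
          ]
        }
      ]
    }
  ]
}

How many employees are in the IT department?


Path: departments[0].employees
Count: 2

ANSWER: 2


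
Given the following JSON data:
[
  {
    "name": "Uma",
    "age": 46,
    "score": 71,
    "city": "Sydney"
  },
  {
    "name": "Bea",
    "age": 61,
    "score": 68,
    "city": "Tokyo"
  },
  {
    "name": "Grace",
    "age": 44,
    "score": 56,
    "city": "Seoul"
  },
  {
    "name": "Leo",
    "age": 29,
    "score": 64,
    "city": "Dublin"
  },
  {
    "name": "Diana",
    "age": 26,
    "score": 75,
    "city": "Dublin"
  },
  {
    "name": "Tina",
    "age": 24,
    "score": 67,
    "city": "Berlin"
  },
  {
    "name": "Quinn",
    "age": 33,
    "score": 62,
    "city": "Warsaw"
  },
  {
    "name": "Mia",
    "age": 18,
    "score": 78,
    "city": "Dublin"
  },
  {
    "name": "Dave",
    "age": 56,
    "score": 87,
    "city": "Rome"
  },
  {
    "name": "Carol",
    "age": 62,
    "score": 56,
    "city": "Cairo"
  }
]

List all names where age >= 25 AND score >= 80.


Checking both conditions:
  Uma (age=46, score=71) -> no
  Bea (age=61, score=68) -> no
  Grace (age=44, score=56) -> no
  Leo (age=29, score=64) -> no
  Diana (age=26, score=75) -> no
  Tina (age=24, score=67) -> no
  Quinn (age=33, score=62) -> no
  Mia (age=18, score=78) -> no
  Dave (age=56, score=87) -> YES
  Carol (age=62, score=56) -> no


ANSWER: Dave


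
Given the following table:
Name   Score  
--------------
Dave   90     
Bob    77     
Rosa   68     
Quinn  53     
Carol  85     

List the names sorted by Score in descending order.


Sorting by Score (descending):
  Dave: 90
  Carol: 85
  Bob: 77
  Rosa: 68
  Quinn: 53


ANSWER: Dave, Carol, Bob, Rosa, Quinn


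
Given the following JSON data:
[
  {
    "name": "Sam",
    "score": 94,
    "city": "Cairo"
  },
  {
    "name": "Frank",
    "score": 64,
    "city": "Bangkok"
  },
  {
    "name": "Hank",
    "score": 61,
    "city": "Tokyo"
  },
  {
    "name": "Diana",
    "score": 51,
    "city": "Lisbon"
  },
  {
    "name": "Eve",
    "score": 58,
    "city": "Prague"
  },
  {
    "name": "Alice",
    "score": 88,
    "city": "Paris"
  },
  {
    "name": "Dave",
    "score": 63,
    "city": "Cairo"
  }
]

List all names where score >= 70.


Filtering records where score >= 70:
  Sam (score=94) -> YES
  Frank (score=64) -> no
  Hank (score=61) -> no
  Diana (score=51) -> no
  Eve (score=58) -> no
  Alice (score=88) -> YES
  Dave (score=63) -> no


ANSWER: Sam, Alice


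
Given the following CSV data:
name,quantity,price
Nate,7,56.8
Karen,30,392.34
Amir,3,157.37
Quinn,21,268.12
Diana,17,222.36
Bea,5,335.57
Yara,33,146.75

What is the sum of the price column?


Values in 'price' column:
  Row 1: 56.8
  Row 2: 392.34
  Row 3: 157.37
  Row 4: 268.12
  Row 5: 222.36
  Row 6: 335.57
  Row 7: 146.75
Sum = 56.8 + 392.34 + 157.37 + 268.12 + 222.36 + 335.57 + 146.75 = 1579.31

ANSWER: 1579.31


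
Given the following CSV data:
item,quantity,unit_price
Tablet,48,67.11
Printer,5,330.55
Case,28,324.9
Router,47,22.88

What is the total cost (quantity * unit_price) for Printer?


Row: Printer
quantity = 5
unit_price = 330.55
total = 5 * 330.55 = 1652.75

ANSWER: 1652.75


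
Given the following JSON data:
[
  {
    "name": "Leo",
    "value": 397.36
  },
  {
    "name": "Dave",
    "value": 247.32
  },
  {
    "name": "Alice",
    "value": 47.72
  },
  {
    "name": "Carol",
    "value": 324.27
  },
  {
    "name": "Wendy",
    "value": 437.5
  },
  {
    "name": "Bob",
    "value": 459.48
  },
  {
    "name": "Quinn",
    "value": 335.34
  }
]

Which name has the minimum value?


Comparing values:
  Leo: 397.36
  Dave: 247.32
  Alice: 47.72
  Carol: 324.27
  Wendy: 437.5
  Bob: 459.48
  Quinn: 335.34
Minimum: Alice (47.72)

ANSWER: Alice


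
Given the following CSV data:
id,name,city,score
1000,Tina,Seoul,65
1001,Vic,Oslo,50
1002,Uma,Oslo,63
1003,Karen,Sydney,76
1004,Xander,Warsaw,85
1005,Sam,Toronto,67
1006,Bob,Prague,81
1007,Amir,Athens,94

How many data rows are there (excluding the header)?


Counting rows (excluding header):
Header: id,name,city,score
Data rows: 8

ANSWER: 8


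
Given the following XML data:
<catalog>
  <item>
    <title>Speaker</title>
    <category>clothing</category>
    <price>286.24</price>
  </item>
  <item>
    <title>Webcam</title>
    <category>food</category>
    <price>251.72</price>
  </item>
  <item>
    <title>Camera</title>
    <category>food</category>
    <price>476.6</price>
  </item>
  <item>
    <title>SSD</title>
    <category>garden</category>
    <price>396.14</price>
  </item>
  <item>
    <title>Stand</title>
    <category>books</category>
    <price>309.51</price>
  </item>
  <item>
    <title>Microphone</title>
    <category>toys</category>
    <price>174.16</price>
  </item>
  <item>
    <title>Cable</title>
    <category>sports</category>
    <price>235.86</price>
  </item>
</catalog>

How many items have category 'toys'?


Scanning <item> elements for <category>toys</category>:
  Item 6: Microphone -> MATCH
Count: 1

ANSWER: 1


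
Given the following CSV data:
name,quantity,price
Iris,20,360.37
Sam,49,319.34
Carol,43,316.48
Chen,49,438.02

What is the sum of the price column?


Values in 'price' column:
  Row 1: 360.37
  Row 2: 319.34
  Row 3: 316.48
  Row 4: 438.02
Sum = 360.37 + 319.34 + 316.48 + 438.02 = 1434.21

ANSWER: 1434.21


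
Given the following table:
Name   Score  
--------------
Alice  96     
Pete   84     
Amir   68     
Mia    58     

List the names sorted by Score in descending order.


Sorting by Score (descending):
  Alice: 96
  Pete: 84
  Amir: 68
  Mia: 58


ANSWER: Alice, Pete, Amir, Mia


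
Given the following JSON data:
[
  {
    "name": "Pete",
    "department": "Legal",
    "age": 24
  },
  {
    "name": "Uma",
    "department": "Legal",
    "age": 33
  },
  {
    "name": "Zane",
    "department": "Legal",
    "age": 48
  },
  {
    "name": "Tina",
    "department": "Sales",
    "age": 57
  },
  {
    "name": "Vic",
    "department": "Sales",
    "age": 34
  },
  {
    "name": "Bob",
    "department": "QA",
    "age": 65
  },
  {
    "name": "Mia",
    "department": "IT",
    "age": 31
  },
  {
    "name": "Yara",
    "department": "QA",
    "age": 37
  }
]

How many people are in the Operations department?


Scanning records for department = Operations
  No matches found
Count: 0

ANSWER: 0


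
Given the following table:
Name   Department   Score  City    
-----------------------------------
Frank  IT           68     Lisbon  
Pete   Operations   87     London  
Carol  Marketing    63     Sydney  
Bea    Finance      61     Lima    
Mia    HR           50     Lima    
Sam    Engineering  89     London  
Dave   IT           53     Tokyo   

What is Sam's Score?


Row 6: Sam
Score = 89

ANSWER: 89


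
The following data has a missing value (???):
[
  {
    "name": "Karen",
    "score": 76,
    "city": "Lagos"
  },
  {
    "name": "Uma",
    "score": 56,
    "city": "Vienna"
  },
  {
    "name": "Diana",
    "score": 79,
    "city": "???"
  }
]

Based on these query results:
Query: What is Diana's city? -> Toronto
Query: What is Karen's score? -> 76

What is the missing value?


The missing value is Diana's city
From query: Diana's city = Toronto

ANSWER: Toronto


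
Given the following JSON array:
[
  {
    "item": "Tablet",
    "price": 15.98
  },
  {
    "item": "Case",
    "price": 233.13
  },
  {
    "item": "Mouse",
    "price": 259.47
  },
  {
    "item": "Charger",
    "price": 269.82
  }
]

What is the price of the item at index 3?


Array index 3 -> Charger
price = 269.82

ANSWER: 269.82


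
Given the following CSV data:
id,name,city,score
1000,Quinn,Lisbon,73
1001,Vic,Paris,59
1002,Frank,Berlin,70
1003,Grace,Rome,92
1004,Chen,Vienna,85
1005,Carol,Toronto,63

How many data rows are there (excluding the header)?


Counting rows (excluding header):
Header: id,name,city,score
Data rows: 6

ANSWER: 6


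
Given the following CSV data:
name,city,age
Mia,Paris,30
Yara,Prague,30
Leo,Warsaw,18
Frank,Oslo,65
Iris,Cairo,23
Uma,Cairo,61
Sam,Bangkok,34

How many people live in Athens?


Scanning city column for 'Athens':
Total matches: 0

ANSWER: 0


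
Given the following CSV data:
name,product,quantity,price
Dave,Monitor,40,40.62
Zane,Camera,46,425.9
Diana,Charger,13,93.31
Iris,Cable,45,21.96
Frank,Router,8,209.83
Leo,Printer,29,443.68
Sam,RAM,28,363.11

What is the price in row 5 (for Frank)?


Row 5: Frank
Column 'price' = 209.83

ANSWER: 209.83


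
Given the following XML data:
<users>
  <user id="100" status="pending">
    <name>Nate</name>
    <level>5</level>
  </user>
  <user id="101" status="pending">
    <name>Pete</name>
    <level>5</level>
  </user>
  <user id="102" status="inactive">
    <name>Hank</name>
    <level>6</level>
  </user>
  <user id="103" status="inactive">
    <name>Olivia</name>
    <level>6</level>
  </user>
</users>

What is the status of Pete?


Finding user with name = Pete
user id="101" status="pending"

ANSWER: pending


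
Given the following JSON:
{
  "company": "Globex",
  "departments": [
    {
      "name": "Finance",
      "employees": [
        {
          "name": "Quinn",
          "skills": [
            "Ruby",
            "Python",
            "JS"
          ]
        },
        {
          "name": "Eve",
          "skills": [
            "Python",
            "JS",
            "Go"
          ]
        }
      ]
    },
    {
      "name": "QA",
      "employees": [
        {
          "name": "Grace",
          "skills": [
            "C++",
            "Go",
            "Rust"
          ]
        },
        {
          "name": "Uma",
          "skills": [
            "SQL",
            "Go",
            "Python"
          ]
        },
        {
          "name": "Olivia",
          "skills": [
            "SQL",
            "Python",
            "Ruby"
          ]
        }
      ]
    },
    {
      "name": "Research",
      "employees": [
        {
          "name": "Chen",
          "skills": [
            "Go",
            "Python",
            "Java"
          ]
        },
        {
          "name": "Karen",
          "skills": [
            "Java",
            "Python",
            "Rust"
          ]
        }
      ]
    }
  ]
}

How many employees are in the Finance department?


Path: departments[0].employees
Count: 2

ANSWER: 2


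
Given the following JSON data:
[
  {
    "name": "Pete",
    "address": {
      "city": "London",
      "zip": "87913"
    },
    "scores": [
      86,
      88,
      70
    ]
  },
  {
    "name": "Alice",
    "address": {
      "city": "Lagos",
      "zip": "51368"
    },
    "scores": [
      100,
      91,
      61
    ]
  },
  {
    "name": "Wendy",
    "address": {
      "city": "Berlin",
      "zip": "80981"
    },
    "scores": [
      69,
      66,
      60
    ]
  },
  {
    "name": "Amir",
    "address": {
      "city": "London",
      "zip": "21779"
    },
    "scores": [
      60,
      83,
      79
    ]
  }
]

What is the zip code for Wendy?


Path: records[2].address.zip
Value: 80981

ANSWER: 80981


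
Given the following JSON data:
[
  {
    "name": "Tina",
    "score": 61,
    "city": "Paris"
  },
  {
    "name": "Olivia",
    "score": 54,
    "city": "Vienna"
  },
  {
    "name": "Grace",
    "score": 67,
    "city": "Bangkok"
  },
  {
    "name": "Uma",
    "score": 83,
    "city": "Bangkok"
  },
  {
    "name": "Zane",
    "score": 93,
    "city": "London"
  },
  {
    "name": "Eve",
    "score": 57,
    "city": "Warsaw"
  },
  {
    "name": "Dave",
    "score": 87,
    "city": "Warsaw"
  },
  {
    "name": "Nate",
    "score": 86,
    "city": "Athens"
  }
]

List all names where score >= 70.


Filtering records where score >= 70:
  Tina (score=61) -> no
  Olivia (score=54) -> no
  Grace (score=67) -> no
  Uma (score=83) -> YES
  Zane (score=93) -> YES
  Eve (score=57) -> no
  Dave (score=87) -> YES
  Nate (score=86) -> YES


ANSWER: Uma, Zane, Dave, Nate


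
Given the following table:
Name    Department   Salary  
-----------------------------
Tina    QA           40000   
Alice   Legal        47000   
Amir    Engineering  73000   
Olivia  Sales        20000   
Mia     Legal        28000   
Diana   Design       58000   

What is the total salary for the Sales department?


Sales department members:
  Olivia: 20000
Total = 20000 = 20000

ANSWER: 20000


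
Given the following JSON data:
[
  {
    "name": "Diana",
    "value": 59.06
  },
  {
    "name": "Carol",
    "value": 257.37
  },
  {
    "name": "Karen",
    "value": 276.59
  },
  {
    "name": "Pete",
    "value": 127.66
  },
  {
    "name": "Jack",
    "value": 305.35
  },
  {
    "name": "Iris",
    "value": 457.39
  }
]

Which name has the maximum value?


Comparing values:
  Diana: 59.06
  Carol: 257.37
  Karen: 276.59
  Pete: 127.66
  Jack: 305.35
  Iris: 457.39
Maximum: Iris (457.39)

ANSWER: Iris


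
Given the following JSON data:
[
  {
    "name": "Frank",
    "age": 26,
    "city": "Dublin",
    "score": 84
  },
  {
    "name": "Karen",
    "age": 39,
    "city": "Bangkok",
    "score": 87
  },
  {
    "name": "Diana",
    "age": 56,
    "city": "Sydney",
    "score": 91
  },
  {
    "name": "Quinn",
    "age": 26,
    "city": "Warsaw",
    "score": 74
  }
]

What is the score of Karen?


Looking up record where name = Karen
Record index: 1
Field 'score' = 87

ANSWER: 87


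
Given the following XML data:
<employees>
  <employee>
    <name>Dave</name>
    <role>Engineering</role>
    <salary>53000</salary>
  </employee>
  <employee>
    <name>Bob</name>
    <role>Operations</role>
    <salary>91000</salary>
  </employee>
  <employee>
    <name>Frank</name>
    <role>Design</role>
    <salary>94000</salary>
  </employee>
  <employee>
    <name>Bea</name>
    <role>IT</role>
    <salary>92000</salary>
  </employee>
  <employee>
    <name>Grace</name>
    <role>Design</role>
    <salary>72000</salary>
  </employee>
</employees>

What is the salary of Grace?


Searching for <employee> with <name>Grace</name>
Found at position 5
<salary>72000</salary>

ANSWER: 72000


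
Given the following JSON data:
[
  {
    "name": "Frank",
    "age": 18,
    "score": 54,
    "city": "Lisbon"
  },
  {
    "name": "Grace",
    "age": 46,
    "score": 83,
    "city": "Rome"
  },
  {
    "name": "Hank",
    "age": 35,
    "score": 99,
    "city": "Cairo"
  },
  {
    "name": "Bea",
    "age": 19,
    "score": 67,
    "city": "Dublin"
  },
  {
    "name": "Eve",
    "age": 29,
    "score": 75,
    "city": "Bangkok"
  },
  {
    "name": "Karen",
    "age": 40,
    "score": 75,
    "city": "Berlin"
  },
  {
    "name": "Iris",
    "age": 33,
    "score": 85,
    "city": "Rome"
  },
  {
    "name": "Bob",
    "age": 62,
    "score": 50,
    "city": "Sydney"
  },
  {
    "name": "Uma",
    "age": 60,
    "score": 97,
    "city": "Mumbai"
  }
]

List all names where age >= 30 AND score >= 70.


Checking both conditions:
  Frank (age=18, score=54) -> no
  Grace (age=46, score=83) -> YES
  Hank (age=35, score=99) -> YES
  Bea (age=19, score=67) -> no
  Eve (age=29, score=75) -> no
  Karen (age=40, score=75) -> YES
  Iris (age=33, score=85) -> YES
  Bob (age=62, score=50) -> no
  Uma (age=60, score=97) -> YES


ANSWER: Grace, Hank, Karen, Iris, Uma


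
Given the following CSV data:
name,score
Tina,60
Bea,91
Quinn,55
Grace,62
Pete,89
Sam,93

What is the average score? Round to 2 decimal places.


Scores: 60, 91, 55, 62, 89, 93
Sum = 450
Count = 6
Average = 450 / 6 = 75.00

ANSWER: 75.00


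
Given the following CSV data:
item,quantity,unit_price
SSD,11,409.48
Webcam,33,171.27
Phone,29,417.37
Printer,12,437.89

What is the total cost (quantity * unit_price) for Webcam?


Row: Webcam
quantity = 33
unit_price = 171.27
total = 33 * 171.27 = 5651.91

ANSWER: 5651.91


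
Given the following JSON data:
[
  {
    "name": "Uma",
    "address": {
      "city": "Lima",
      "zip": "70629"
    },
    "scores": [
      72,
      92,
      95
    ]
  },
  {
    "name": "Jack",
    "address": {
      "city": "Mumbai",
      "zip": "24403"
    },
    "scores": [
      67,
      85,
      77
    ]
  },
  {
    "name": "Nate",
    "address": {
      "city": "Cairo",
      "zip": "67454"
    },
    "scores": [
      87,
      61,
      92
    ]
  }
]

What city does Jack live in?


Path: records[1].address.city
Value: Mumbai

ANSWER: Mumbai


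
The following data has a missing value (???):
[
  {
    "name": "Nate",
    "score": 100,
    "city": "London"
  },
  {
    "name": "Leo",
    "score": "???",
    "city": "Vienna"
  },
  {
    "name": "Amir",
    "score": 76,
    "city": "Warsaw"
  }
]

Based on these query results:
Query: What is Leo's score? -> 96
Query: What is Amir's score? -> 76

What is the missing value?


The missing value is Leo's score
From query: Leo's score = 96

ANSWER: 96


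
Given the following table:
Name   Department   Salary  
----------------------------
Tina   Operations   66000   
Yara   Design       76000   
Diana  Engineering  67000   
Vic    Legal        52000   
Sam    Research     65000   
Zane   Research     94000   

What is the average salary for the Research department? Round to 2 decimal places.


Research department members:
  Sam: 65000
  Zane: 94000
Sum = 159000
Count = 2
Average = 159000 / 2 = 79500.00

ANSWER: 79500.00


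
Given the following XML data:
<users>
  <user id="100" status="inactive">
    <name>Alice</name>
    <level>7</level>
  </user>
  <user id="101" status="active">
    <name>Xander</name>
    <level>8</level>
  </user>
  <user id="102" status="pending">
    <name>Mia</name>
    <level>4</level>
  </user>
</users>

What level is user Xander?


Finding user: Xander
<level>8</level>

ANSWER: 8


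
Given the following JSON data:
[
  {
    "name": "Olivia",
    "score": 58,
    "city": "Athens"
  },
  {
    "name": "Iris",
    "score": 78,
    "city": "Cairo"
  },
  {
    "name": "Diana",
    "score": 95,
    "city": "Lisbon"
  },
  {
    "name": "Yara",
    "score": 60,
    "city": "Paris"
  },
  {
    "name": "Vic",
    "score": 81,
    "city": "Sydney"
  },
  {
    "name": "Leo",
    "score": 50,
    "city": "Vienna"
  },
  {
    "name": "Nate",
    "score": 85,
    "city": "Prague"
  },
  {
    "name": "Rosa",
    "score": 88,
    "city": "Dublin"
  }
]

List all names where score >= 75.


Filtering records where score >= 75:
  Olivia (score=58) -> no
  Iris (score=78) -> YES
  Diana (score=95) -> YES
  Yara (score=60) -> no
  Vic (score=81) -> YES
  Leo (score=50) -> no
  Nate (score=85) -> YES
  Rosa (score=88) -> YES


ANSWER: Iris, Diana, Vic, Nate, Rosa


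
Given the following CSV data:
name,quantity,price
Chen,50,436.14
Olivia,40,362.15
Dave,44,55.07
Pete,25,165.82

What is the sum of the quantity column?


Values in 'quantity' column:
  Row 1: 50
  Row 2: 40
  Row 3: 44
  Row 4: 25
Sum = 50 + 40 + 44 + 25 = 159

ANSWER: 159


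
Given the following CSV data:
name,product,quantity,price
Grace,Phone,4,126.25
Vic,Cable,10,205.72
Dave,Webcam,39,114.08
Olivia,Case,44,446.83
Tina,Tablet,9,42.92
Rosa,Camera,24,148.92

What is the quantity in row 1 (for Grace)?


Row 1: Grace
Column 'quantity' = 4

ANSWER: 4


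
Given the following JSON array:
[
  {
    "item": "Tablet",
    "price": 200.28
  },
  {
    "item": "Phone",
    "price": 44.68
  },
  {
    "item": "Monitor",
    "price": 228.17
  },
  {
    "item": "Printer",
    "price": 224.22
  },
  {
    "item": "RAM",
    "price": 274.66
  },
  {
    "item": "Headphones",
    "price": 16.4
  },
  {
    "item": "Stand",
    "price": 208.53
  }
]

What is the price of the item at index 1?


Array index 1 -> Phone
price = 44.68

ANSWER: 44.68


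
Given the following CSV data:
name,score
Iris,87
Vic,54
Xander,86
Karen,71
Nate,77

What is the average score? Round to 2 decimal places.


Scores: 87, 54, 86, 71, 77
Sum = 375
Count = 5
Average = 375 / 5 = 75.00

ANSWER: 75.00


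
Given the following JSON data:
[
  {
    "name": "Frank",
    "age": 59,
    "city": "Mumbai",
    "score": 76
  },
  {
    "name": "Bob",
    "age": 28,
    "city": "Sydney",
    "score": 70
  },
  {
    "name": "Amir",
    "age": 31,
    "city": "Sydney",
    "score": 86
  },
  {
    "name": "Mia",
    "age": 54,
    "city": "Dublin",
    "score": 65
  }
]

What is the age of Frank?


Looking up record where name = Frank
Record index: 0
Field 'age' = 59

ANSWER: 59


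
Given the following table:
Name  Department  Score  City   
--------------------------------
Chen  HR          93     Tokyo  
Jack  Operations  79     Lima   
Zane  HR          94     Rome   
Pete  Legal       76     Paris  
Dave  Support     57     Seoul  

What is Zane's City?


Row 3: Zane
City = Rome

ANSWER: Rome


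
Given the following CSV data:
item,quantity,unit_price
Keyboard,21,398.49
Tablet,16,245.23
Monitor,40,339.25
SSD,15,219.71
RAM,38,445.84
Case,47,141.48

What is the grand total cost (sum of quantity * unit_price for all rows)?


Computing row totals:
  Keyboard: 21 * 398.49 = 8368.29
  Tablet: 16 * 245.23 = 3923.68
  Monitor: 40 * 339.25 = 13570.0
  SSD: 15 * 219.71 = 3295.65
  RAM: 38 * 445.84 = 16941.92
  Case: 47 * 141.48 = 6649.56
Grand total = 8368.29 + 3923.68 + 13570.0 + 3295.65 + 16941.92 + 6649.56 = 52749.1

ANSWER: 52749.1


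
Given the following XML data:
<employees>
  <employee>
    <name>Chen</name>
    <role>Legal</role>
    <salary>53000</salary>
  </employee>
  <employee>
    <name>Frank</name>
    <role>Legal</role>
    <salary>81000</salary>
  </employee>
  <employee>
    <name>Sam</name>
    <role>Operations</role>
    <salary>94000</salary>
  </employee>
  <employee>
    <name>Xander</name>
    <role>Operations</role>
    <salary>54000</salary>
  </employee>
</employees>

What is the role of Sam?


Searching for <employee> with <name>Sam</name>
Found at position 3
<role>Operations</role>

ANSWER: Operations


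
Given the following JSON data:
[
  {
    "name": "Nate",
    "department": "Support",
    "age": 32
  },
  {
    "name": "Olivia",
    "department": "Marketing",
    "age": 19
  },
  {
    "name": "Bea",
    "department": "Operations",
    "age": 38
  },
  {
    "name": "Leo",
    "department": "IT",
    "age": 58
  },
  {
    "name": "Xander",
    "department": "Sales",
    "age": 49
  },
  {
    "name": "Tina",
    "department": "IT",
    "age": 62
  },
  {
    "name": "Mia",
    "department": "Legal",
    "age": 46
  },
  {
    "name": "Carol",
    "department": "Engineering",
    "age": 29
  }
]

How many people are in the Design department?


Scanning records for department = Design
  No matches found
Count: 0

ANSWER: 0


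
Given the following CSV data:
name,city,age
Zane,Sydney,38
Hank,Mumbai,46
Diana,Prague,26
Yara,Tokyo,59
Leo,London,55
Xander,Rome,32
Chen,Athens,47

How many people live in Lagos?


Scanning city column for 'Lagos':
Total matches: 0

ANSWER: 0


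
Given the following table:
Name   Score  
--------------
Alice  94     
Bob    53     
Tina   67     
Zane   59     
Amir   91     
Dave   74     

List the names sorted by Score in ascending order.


Sorting by Score (ascending):
  Bob: 53
  Zane: 59
  Tina: 67
  Dave: 74
  Amir: 91
  Alice: 94


ANSWER: Bob, Zane, Tina, Dave, Amir, Alice


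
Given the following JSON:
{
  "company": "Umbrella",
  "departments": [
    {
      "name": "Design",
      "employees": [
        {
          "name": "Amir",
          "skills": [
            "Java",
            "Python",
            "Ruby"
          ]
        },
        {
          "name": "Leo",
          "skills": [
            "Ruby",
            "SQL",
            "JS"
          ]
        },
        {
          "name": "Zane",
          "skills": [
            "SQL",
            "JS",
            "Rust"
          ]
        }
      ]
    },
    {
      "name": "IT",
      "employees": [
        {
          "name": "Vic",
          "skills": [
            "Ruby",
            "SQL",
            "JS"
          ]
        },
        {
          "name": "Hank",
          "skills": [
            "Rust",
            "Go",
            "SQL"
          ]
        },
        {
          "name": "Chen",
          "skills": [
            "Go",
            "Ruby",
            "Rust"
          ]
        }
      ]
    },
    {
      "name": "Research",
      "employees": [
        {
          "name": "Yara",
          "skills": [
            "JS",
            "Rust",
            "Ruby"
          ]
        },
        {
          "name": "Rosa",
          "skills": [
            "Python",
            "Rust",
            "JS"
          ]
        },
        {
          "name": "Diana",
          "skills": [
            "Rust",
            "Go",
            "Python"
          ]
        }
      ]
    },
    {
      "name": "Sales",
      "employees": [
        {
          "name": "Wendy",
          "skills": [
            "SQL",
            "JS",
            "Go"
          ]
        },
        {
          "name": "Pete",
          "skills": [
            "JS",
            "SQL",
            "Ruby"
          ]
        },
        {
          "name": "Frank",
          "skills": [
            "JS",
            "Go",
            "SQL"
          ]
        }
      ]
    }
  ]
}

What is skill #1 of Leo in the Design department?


Path: departments[0].employees[1].skills[0]
Value: Ruby

ANSWER: Ruby
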